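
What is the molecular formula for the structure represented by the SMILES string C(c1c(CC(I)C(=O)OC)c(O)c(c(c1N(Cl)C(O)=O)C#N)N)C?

Heavy atoms from the SMILES: 14 C, 1 Cl, 1 I, 3 N, 5 O.
Implicit hydrogens by atom environment:
  6 × C (aromatic): no H
  3 × C: no H
  3 × O: no H
  2 × C: 3 H each → 6
  2 × C: 2 H each → 4
  2 × N: no H
  2 × O: 1 H each → 2
  1 × C: 1 H
  1 × Cl: no H
  1 × I: no H
  1 × N: 2 H
  Total hydrogens = 15.
Molecular formula: C14H15ClIN3O5

C14H15ClIN3O5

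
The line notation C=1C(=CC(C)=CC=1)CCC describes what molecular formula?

Heavy atoms from the SMILES: 10 C.
Implicit hydrogens by atom environment:
  4 × C (aromatic): 1 H each → 4
  2 × C: 3 H each → 6
  2 × C: 2 H each → 4
  2 × C (aromatic): no H
  Total hydrogens = 14.
Molecular formula: C10H14

C10H14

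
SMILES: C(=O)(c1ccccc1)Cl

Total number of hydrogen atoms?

5

Hydrogens are implicit in SMILES; fill each atom to its normal valence:
  5 × C (aromatic): 1 H each → 5
  1 × C (aromatic): no H
  1 × C: no H
  1 × Cl: no H
  1 × O: no H
  Total hydrogens = 5.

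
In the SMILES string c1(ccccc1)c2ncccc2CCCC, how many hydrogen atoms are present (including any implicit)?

Hydrogens are implicit in SMILES; fill each atom to its normal valence:
  8 × C (aromatic): 1 H each → 8
  3 × C: 2 H each → 6
  3 × C (aromatic): no H
  1 × C: 3 H
  1 × N (aromatic): no H
  Total hydrogens = 17.

17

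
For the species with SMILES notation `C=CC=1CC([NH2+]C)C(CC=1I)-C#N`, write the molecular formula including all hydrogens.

C10H14IN2+

Heavy atoms from the SMILES: 10 C, 1 I, 2 N.
Implicit hydrogens by atom environment:
  3 × C: 2 H each → 6
  3 × C: 1 H each → 3
  3 × C: no H
  1 × C: 3 H
  1 × I: no H
  1 × N (charge +1): 2 H
  1 × N: no H
  Total hydrogens = 14.
Net charge +1.
Molecular formula: C10H14IN2+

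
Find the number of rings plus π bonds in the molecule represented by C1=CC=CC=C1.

4

Molecular formula from the SMILES: C6H6.
DoU = (2C + 2 + N − H − X)/2 = (2·6 + 2 + 0 − 6 − 0)/2 = 8/2 = 4.
(Structurally: 1 ring(s) + 3 π bond(s) = 4.)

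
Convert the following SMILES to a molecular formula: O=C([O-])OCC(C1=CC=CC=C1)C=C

Heavy atoms from the SMILES: 11 C, 3 O.
Implicit hydrogens by atom environment:
  5 × C (aromatic): 1 H each → 5
  2 × C: 2 H each → 4
  2 × C: 1 H each → 2
  2 × O: no H
  1 × C (aromatic): no H
  1 × C: no H
  1 × O (charge -1): no H
  Total hydrogens = 11.
Net charge -1.
Molecular formula: C11H11O3-

C11H11O3-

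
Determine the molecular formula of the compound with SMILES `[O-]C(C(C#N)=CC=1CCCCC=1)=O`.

Heavy atoms from the SMILES: 10 C, 1 N, 2 O.
Implicit hydrogens by atom environment:
  4 × C: 2 H each → 8
  4 × C: no H
  2 × C: 1 H each → 2
  1 × N: no H
  1 × O: no H
  1 × O (charge -1): no H
  Total hydrogens = 10.
Net charge -1.
Molecular formula: C10H10NO2-

C10H10NO2-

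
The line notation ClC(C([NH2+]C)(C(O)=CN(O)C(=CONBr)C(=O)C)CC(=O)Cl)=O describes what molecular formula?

C11H15BrCl2N3O6+

Heavy atoms from the SMILES: 1 Br, 11 C, 2 Cl, 3 N, 6 O.
Implicit hydrogens by atom environment:
  6 × C: no H
  4 × O: no H
  2 × C: 3 H each → 6
  2 × C: 1 H each → 2
  2 × Cl: no H
  2 × O: 1 H each → 2
  1 × Br: no H
  1 × C: 2 H
  1 × N (charge +1): 2 H
  1 × N: 1 H
  1 × N: no H
  Total hydrogens = 15.
Net charge +1.
Molecular formula: C11H15BrCl2N3O6+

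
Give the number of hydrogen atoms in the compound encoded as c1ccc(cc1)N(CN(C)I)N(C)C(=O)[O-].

Hydrogens are implicit in SMILES; fill each atom to its normal valence:
  5 × C (aromatic): 1 H each → 5
  3 × N: no H
  2 × C: 3 H each → 6
  1 × C: 2 H
  1 × C: no H
  1 × C (aromatic): no H
  1 × I: no H
  1 × O: no H
  1 × O (charge -1): no H
  Total hydrogens = 13.

13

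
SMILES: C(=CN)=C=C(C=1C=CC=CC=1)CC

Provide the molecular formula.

Heavy atoms from the SMILES: 12 C, 1 N.
Implicit hydrogens by atom environment:
  5 × C (aromatic): 1 H each → 5
  3 × C: no H
  1 × C: 3 H
  1 × C: 2 H
  1 × C: 1 H
  1 × C (aromatic): no H
  1 × N: 2 H
  Total hydrogens = 13.
Molecular formula: C12H13N

C12H13N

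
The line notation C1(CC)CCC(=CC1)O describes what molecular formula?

Heavy atoms from the SMILES: 8 C, 1 O.
Implicit hydrogens by atom environment:
  4 × C: 2 H each → 8
  2 × C: 1 H each → 2
  1 × C: 3 H
  1 × C: no H
  1 × O: 1 H
  Total hydrogens = 14.
Molecular formula: C8H14O

C8H14O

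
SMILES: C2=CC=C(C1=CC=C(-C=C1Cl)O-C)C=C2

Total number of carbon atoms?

The symbol for carbon appears 13 times in the SMILES. (Cl is a single chlorine, not C + l.)

13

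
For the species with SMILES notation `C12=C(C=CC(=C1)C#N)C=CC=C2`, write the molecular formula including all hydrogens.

Heavy atoms from the SMILES: 11 C, 1 N.
Implicit hydrogens by atom environment:
  7 × C (aromatic): 1 H each → 7
  3 × C (aromatic): no H
  1 × C: no H
  1 × N: no H
  Total hydrogens = 7.
Molecular formula: C11H7N

C11H7N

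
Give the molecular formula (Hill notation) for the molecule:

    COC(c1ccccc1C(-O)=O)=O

Heavy atoms from the SMILES: 9 C, 4 O.
Implicit hydrogens by atom environment:
  4 × C (aromatic): 1 H each → 4
  3 × O: no H
  2 × C (aromatic): no H
  2 × C: no H
  1 × C: 3 H
  1 × O: 1 H
  Total hydrogens = 8.
Molecular formula: C9H8O4

C9H8O4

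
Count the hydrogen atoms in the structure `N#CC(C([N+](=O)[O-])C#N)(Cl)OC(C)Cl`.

Hydrogens are implicit in SMILES; fill each atom to its normal valence:
  3 × C: no H
  2 × C: 1 H each → 2
  2 × Cl: no H
  2 × N: no H
  2 × O: no H
  1 × C: 3 H
  1 × N (charge +1): no H
  1 × O (charge -1): no H
  Total hydrogens = 5.

5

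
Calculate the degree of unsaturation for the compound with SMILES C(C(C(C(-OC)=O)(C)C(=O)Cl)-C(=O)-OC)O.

Molecular formula from the SMILES: C9H13ClO6.
DoU = (2C + 2 + N − H − X)/2 = (2·9 + 2 + 0 − 13 − 1)/2 = 6/2 = 3.
(Structurally: 0 ring(s) + 3 π bond(s) = 3.)

3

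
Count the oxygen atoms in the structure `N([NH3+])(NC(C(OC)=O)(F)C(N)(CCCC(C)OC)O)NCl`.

The symbol for oxygen appears 4 times in the SMILES.

4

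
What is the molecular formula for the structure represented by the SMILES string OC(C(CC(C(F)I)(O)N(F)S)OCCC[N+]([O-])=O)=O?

Heavy atoms from the SMILES: 8 C, 2 F, 1 I, 2 N, 6 O, 1 S.
Implicit hydrogens by atom environment:
  4 × C: 2 H each → 8
  3 × O: no H
  2 × C: 1 H each → 2
  2 × C: no H
  2 × F: no H
  2 × O: 1 H each → 2
  1 × I: no H
  1 × N: no H
  1 × N (charge +1): no H
  1 × O (charge -1): no H
  1 × S: 1 H
  Total hydrogens = 13.
Molecular formula: C8H13F2IN2O6S

C8H13F2IN2O6S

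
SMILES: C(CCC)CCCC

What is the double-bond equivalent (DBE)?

Molecular formula from the SMILES: C8H18.
DoU = (2C + 2 + N − H − X)/2 = (2·8 + 2 + 0 − 18 − 0)/2 = 0/2 = 0.
(Structurally: 0 ring(s) + 0 π bond(s) = 0.)

0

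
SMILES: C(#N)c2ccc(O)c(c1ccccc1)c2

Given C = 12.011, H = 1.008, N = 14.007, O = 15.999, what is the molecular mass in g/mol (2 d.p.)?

195.22

Molecular formula: C13H9NO.
M = 13×12.011 + 9×1.008 + 1×14.007 + 1×15.999 = 195.22 g/mol.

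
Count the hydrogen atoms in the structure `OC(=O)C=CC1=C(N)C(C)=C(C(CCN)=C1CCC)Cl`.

Hydrogens are implicit in SMILES; fill each atom to its normal valence:
  6 × C (aromatic): no H
  4 × C: 2 H each → 8
  2 × C: 3 H each → 6
  2 × C: 1 H each → 2
  2 × N: 2 H each → 4
  1 × C: no H
  1 × Cl: no H
  1 × O: 1 H
  1 × O: no H
  Total hydrogens = 21.

21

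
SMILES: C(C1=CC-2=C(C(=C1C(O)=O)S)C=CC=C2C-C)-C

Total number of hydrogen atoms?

16

Hydrogens are implicit in SMILES; fill each atom to its normal valence:
  6 × C (aromatic): no H
  4 × C (aromatic): 1 H each → 4
  2 × C: 3 H each → 6
  2 × C: 2 H each → 4
  1 × C: no H
  1 × O: 1 H
  1 × O: no H
  1 × S: 1 H
  Total hydrogens = 16.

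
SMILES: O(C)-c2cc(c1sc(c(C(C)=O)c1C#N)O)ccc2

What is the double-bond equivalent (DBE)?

10

Molecular formula from the SMILES: C14H11NO3S.
DoU = (2C + 2 + N − H − X)/2 = (2·14 + 2 + 1 − 11 − 0)/2 = 20/2 = 10.
(Structurally: 2 ring(s) + 8 π bond(s) = 10.)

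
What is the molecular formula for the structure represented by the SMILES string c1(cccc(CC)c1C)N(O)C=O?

Heavy atoms from the SMILES: 10 C, 1 N, 2 O.
Implicit hydrogens by atom environment:
  3 × C (aromatic): 1 H each → 3
  3 × C (aromatic): no H
  2 × C: 3 H each → 6
  1 × C: 2 H
  1 × C: 1 H
  1 × N: no H
  1 × O: 1 H
  1 × O: no H
  Total hydrogens = 13.
Molecular formula: C10H13NO2

C10H13NO2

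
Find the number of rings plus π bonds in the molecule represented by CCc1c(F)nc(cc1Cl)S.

4

Molecular formula from the SMILES: C7H7ClFNS.
DoU = (2C + 2 + N − H − X)/2 = (2·7 + 2 + 1 − 7 − 2)/2 = 8/2 = 4.
(Structurally: 1 ring(s) + 3 π bond(s) = 4.)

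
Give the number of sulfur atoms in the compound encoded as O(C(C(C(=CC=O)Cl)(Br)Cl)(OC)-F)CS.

The symbol for sulfur appears 1 time in the SMILES.

1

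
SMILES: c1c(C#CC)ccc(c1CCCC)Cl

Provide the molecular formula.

C13H15Cl

Heavy atoms from the SMILES: 13 C, 1 Cl.
Implicit hydrogens by atom environment:
  3 × C: 2 H each → 6
  3 × C (aromatic): 1 H each → 3
  3 × C (aromatic): no H
  2 × C: 3 H each → 6
  2 × C: no H
  1 × Cl: no H
  Total hydrogens = 15.
Molecular formula: C13H15Cl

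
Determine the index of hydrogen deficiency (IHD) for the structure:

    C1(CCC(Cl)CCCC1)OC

1

Molecular formula from the SMILES: C9H17ClO.
DoU = (2C + 2 + N − H − X)/2 = (2·9 + 2 + 0 − 17 − 1)/2 = 2/2 = 1.
(Structurally: 1 ring(s) + 0 π bond(s) = 1.)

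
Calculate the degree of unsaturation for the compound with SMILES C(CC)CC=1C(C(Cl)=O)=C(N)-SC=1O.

Molecular formula from the SMILES: C9H12ClNO2S.
DoU = (2C + 2 + N − H − X)/2 = (2·9 + 2 + 1 − 12 − 1)/2 = 8/2 = 4.
(Structurally: 1 ring(s) + 3 π bond(s) = 4.)

4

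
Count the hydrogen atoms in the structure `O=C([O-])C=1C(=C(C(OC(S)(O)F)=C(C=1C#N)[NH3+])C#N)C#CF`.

Hydrogens are implicit in SMILES; fill each atom to its normal valence:
  6 × C (aromatic): no H
  6 × C: no H
  2 × F: no H
  2 × N: no H
  2 × O: no H
  1 × N (charge +1): 3 H
  1 × O: 1 H
  1 × O (charge -1): no H
  1 × S: 1 H
  Total hydrogens = 5.

5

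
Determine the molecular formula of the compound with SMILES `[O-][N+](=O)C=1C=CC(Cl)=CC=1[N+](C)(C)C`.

C9H12ClN2O2+

Heavy atoms from the SMILES: 9 C, 1 Cl, 2 N, 2 O.
Implicit hydrogens by atom environment:
  3 × C: 3 H each → 9
  3 × C (aromatic): 1 H each → 3
  3 × C (aromatic): no H
  2 × N (charge +1): no H
  1 × Cl: no H
  1 × O: no H
  1 × O (charge -1): no H
  Total hydrogens = 12.
Net charge +1.
Molecular formula: C9H12ClN2O2+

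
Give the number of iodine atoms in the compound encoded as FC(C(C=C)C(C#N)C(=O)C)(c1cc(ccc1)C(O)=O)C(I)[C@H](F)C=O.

1

The symbol for iodine appears 1 time in the SMILES.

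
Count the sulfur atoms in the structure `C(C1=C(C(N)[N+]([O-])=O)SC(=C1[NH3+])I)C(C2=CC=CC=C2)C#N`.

1

The symbol for sulfur appears 1 time in the SMILES.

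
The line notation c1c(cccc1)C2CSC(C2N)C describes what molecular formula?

Heavy atoms from the SMILES: 11 C, 1 N, 1 S.
Implicit hydrogens by atom environment:
  5 × C (aromatic): 1 H each → 5
  3 × C: 1 H each → 3
  1 × C: 3 H
  1 × C: 2 H
  1 × C (aromatic): no H
  1 × N: 2 H
  1 × S: no H
  Total hydrogens = 15.
Molecular formula: C11H15NS

C11H15NS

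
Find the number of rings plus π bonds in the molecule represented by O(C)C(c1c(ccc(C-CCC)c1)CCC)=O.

5

Molecular formula from the SMILES: C15H22O2.
DoU = (2C + 2 + N − H − X)/2 = (2·15 + 2 + 0 − 22 − 0)/2 = 10/2 = 5.
(Structurally: 1 ring(s) + 4 π bond(s) = 5.)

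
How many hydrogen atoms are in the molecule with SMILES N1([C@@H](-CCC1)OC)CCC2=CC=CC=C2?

19

Hydrogens are implicit in SMILES; fill each atom to its normal valence:
  5 × C: 2 H each → 10
  5 × C (aromatic): 1 H each → 5
  1 × C: 3 H
  1 × C: 1 H
  1 × C (aromatic): no H
  1 × N: no H
  1 × O: no H
  Total hydrogens = 19.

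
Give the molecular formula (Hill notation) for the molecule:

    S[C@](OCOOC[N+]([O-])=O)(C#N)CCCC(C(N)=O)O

C9H15N3O7S

Heavy atoms from the SMILES: 9 C, 3 N, 7 O, 1 S.
Implicit hydrogens by atom environment:
  5 × C: 2 H each → 10
  5 × O: no H
  3 × C: no H
  1 × C: 1 H
  1 × N: 2 H
  1 × N: no H
  1 × N (charge +1): no H
  1 × O: 1 H
  1 × O (charge -1): no H
  1 × S: 1 H
  Total hydrogens = 15.
Molecular formula: C9H15N3O7S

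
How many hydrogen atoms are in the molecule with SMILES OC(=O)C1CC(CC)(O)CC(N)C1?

Hydrogens are implicit in SMILES; fill each atom to its normal valence:
  4 × C: 2 H each → 8
  2 × C: 1 H each → 2
  2 × C: no H
  2 × O: 1 H each → 2
  1 × C: 3 H
  1 × N: 2 H
  1 × O: no H
  Total hydrogens = 17.

17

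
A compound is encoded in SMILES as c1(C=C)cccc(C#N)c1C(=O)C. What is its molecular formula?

Heavy atoms from the SMILES: 11 C, 1 N, 1 O.
Implicit hydrogens by atom environment:
  3 × C (aromatic): 1 H each → 3
  3 × C (aromatic): no H
  2 × C: no H
  1 × C: 3 H
  1 × C: 2 H
  1 × C: 1 H
  1 × N: no H
  1 × O: no H
  Total hydrogens = 9.
Molecular formula: C11H9NO

C11H9NO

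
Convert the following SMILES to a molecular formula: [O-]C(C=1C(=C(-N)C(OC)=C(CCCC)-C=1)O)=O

Heavy atoms from the SMILES: 12 C, 1 N, 4 O.
Implicit hydrogens by atom environment:
  5 × C (aromatic): no H
  3 × C: 2 H each → 6
  2 × C: 3 H each → 6
  2 × O: no H
  1 × C (aromatic): 1 H
  1 × C: no H
  1 × N: 2 H
  1 × O: 1 H
  1 × O (charge -1): no H
  Total hydrogens = 16.
Net charge -1.
Molecular formula: C12H16NO4-

C12H16NO4-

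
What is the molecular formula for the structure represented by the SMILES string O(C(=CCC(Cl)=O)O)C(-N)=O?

C5H6ClNO4

Heavy atoms from the SMILES: 5 C, 1 Cl, 1 N, 4 O.
Implicit hydrogens by atom environment:
  3 × C: no H
  3 × O: no H
  1 × C: 2 H
  1 × C: 1 H
  1 × Cl: no H
  1 × N: 2 H
  1 × O: 1 H
  Total hydrogens = 6.
Molecular formula: C5H6ClNO4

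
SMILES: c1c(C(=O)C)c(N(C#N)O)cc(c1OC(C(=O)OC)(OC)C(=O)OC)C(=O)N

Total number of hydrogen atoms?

Hydrogens are implicit in SMILES; fill each atom to its normal valence:
  8 × O: no H
  6 × C: no H
  4 × C: 3 H each → 12
  4 × C (aromatic): no H
  2 × C (aromatic): 1 H each → 2
  2 × N: no H
  1 × N: 2 H
  1 × O: 1 H
  Total hydrogens = 17.

17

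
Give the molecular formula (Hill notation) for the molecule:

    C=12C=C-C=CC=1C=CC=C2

C10H8

Heavy atoms from the SMILES: 10 C.
Implicit hydrogens by atom environment:
  8 × C (aromatic): 1 H each → 8
  2 × C (aromatic): no H
  Total hydrogens = 8.
Molecular formula: C10H8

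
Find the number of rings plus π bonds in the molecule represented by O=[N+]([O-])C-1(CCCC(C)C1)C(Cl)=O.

Molecular formula from the SMILES: C8H12ClNO3.
DoU = (2C + 2 + N − H − X)/2 = (2·8 + 2 + 1 − 12 − 1)/2 = 6/2 = 3.
(Structurally: 1 ring(s) + 2 π bond(s) = 3.)

3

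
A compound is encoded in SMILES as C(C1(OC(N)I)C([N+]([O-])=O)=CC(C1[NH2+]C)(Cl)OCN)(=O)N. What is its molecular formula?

Heavy atoms from the SMILES: 9 C, 1 Cl, 1 I, 5 N, 5 O.
Implicit hydrogens by atom environment:
  4 × C: no H
  4 × O: no H
  3 × C: 1 H each → 3
  3 × N: 2 H each → 6
  1 × C: 3 H
  1 × C: 2 H
  1 × Cl: no H
  1 × I: no H
  1 × N (charge +1): 2 H
  1 × N (charge +1): no H
  1 × O (charge -1): no H
  Total hydrogens = 16.
Net charge +1.
Molecular formula: C9H16ClIN5O5+

C9H16ClIN5O5+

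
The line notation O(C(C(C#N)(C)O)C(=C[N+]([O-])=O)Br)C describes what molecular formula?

Heavy atoms from the SMILES: 1 Br, 7 C, 2 N, 4 O.
Implicit hydrogens by atom environment:
  3 × C: no H
  2 × C: 3 H each → 6
  2 × C: 1 H each → 2
  2 × O: no H
  1 × Br: no H
  1 × N: no H
  1 × N (charge +1): no H
  1 × O: 1 H
  1 × O (charge -1): no H
  Total hydrogens = 9.
Molecular formula: C7H9BrN2O4

C7H9BrN2O4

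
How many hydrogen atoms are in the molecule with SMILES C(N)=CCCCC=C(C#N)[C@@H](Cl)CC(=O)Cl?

14

Hydrogens are implicit in SMILES; fill each atom to its normal valence:
  4 × C: 2 H each → 8
  4 × C: 1 H each → 4
  3 × C: no H
  2 × Cl: no H
  1 × N: 2 H
  1 × N: no H
  1 × O: no H
  Total hydrogens = 14.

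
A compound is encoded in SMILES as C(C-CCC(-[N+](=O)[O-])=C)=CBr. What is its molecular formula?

Heavy atoms from the SMILES: 1 Br, 7 C, 1 N, 2 O.
Implicit hydrogens by atom environment:
  4 × C: 2 H each → 8
  2 × C: 1 H each → 2
  1 × Br: no H
  1 × C: no H
  1 × N (charge +1): no H
  1 × O: no H
  1 × O (charge -1): no H
  Total hydrogens = 10.
Molecular formula: C7H10BrNO2

C7H10BrNO2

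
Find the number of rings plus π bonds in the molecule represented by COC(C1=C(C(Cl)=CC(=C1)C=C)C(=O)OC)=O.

Molecular formula from the SMILES: C12H11ClO4.
DoU = (2C + 2 + N − H − X)/2 = (2·12 + 2 + 0 − 11 − 1)/2 = 14/2 = 7.
(Structurally: 1 ring(s) + 6 π bond(s) = 7.)

7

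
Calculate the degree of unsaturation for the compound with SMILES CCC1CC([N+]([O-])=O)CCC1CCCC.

2

Molecular formula from the SMILES: C12H23NO2.
DoU = (2C + 2 + N − H − X)/2 = (2·12 + 2 + 1 − 23 − 0)/2 = 4/2 = 2.
(Structurally: 1 ring(s) + 1 π bond(s) = 2.)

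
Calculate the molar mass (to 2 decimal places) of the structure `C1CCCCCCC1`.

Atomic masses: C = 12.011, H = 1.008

112.22

Molecular formula: C8H16.
M = 8×12.011 + 16×1.008 = 112.22 g/mol.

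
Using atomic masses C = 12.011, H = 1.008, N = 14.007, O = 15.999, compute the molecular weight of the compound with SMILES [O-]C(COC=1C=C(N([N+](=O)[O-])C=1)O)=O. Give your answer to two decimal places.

201.11

Molecular formula: C6H5N2O6-.
M = 6×12.011 + 5×1.008 + 2×14.007 + 6×15.999 = 201.11 g/mol.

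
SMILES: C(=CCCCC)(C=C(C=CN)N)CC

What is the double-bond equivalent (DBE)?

Molecular formula from the SMILES: C12H22N2.
DoU = (2C + 2 + N − H − X)/2 = (2·12 + 2 + 2 − 22 − 0)/2 = 6/2 = 3.
(Structurally: 0 ring(s) + 3 π bond(s) = 3.)

3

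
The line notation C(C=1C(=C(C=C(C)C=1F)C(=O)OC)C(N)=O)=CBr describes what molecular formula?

Heavy atoms from the SMILES: 1 Br, 12 C, 1 F, 1 N, 3 O.
Implicit hydrogens by atom environment:
  5 × C (aromatic): no H
  3 × O: no H
  2 × C: 3 H each → 6
  2 × C: 1 H each → 2
  2 × C: no H
  1 × Br: no H
  1 × C (aromatic): 1 H
  1 × F: no H
  1 × N: 2 H
  Total hydrogens = 11.
Molecular formula: C12H11BrFNO3

C12H11BrFNO3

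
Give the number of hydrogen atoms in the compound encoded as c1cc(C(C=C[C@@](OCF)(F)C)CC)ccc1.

18

Hydrogens are implicit in SMILES; fill each atom to its normal valence:
  5 × C (aromatic): 1 H each → 5
  3 × C: 1 H each → 3
  2 × C: 3 H each → 6
  2 × C: 2 H each → 4
  2 × F: no H
  1 × C: no H
  1 × C (aromatic): no H
  1 × O: no H
  Total hydrogens = 18.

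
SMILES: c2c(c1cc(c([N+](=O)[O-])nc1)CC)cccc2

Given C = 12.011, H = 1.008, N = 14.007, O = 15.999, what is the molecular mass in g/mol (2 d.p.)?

228.25

Molecular formula: C13H12N2O2.
M = 13×12.011 + 12×1.008 + 2×14.007 + 2×15.999 = 228.25 g/mol.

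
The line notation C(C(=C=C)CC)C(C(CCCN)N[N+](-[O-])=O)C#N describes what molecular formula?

C12H20N4O2

Heavy atoms from the SMILES: 12 C, 4 N, 2 O.
Implicit hydrogens by atom environment:
  6 × C: 2 H each → 12
  3 × C: no H
  2 × C: 1 H each → 2
  1 × C: 3 H
  1 × N: 2 H
  1 × N: 1 H
  1 × N (charge +1): no H
  1 × N: no H
  1 × O: no H
  1 × O (charge -1): no H
  Total hydrogens = 20.
Molecular formula: C12H20N4O2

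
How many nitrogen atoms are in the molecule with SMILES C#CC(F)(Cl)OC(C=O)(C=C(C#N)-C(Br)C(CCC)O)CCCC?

The symbol for nitrogen appears 1 time in the SMILES.

1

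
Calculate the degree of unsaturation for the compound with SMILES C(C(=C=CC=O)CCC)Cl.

3

Molecular formula from the SMILES: C8H11ClO.
DoU = (2C + 2 + N − H − X)/2 = (2·8 + 2 + 0 − 11 − 1)/2 = 6/2 = 3.
(Structurally: 0 ring(s) + 3 π bond(s) = 3.)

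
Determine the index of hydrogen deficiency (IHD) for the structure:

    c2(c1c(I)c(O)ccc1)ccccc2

8

Molecular formula from the SMILES: C12H9IO.
DoU = (2C + 2 + N − H − X)/2 = (2·12 + 2 + 0 − 9 − 1)/2 = 16/2 = 8.
(Structurally: 2 ring(s) + 6 π bond(s) = 8.)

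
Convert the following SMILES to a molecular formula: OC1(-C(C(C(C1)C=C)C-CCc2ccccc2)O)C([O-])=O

C17H21O4-

Heavy atoms from the SMILES: 17 C, 4 O.
Implicit hydrogens by atom environment:
  5 × C: 2 H each → 10
  5 × C (aromatic): 1 H each → 5
  4 × C: 1 H each → 4
  2 × C: no H
  2 × O: 1 H each → 2
  1 × C (aromatic): no H
  1 × O: no H
  1 × O (charge -1): no H
  Total hydrogens = 21.
Net charge -1.
Molecular formula: C17H21O4-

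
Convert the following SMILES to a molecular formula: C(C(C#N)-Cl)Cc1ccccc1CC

C12H14ClN

Heavy atoms from the SMILES: 12 C, 1 Cl, 1 N.
Implicit hydrogens by atom environment:
  4 × C (aromatic): 1 H each → 4
  3 × C: 2 H each → 6
  2 × C (aromatic): no H
  1 × C: 3 H
  1 × C: 1 H
  1 × C: no H
  1 × Cl: no H
  1 × N: no H
  Total hydrogens = 14.
Molecular formula: C12H14ClN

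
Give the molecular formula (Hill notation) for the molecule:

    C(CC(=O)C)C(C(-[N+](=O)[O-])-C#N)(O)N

C7H11N3O4

Heavy atoms from the SMILES: 7 C, 3 N, 4 O.
Implicit hydrogens by atom environment:
  3 × C: no H
  2 × C: 2 H each → 4
  2 × O: no H
  1 × C: 3 H
  1 × C: 1 H
  1 × N: 2 H
  1 × N: no H
  1 × N (charge +1): no H
  1 × O: 1 H
  1 × O (charge -1): no H
  Total hydrogens = 11.
Molecular formula: C7H11N3O4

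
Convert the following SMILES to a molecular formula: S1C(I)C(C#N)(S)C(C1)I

Heavy atoms from the SMILES: 5 C, 2 I, 1 N, 2 S.
Implicit hydrogens by atom environment:
  2 × C: 1 H each → 2
  2 × C: no H
  2 × I: no H
  1 × C: 2 H
  1 × N: no H
  1 × S: 1 H
  1 × S: no H
  Total hydrogens = 5.
Molecular formula: C5H5I2NS2

C5H5I2NS2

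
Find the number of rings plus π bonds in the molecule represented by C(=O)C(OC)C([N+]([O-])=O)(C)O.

Molecular formula from the SMILES: C5H9NO5.
DoU = (2C + 2 + N − H − X)/2 = (2·5 + 2 + 1 − 9 − 0)/2 = 4/2 = 2.
(Structurally: 0 ring(s) + 2 π bond(s) = 2.)

2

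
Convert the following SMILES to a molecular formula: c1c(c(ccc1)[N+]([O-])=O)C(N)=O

Heavy atoms from the SMILES: 7 C, 2 N, 3 O.
Implicit hydrogens by atom environment:
  4 × C (aromatic): 1 H each → 4
  2 × C (aromatic): no H
  2 × O: no H
  1 × C: no H
  1 × N: 2 H
  1 × N (charge +1): no H
  1 × O (charge -1): no H
  Total hydrogens = 6.
Molecular formula: C7H6N2O3

C7H6N2O3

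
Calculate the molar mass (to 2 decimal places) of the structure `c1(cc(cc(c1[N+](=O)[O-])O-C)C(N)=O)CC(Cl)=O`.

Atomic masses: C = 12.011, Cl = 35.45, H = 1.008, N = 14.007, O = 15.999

272.64

Molecular formula: C10H9ClN2O5.
M = 10×12.011 + 1×35.45 + 9×1.008 + 2×14.007 + 5×15.999 = 272.64 g/mol.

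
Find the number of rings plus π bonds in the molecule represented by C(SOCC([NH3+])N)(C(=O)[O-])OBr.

1

Molecular formula from the SMILES: C4H9BrN2O4S.
DoU = (2C + 2 + N − H − X)/2 = (2·4 + 2 + 2 − 9 − 1)/2 = 2/2 = 1.
(Structurally: 0 ring(s) + 1 π bond(s) = 1.)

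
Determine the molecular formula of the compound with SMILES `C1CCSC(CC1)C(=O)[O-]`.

C7H11O2S-

Heavy atoms from the SMILES: 7 C, 2 O, 1 S.
Implicit hydrogens by atom environment:
  5 × C: 2 H each → 10
  1 × C: 1 H
  1 × C: no H
  1 × O: no H
  1 × O (charge -1): no H
  1 × S: no H
  Total hydrogens = 11.
Net charge -1.
Molecular formula: C7H11O2S-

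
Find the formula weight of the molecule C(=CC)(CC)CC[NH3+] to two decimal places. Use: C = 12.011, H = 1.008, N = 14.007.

Molecular formula: C7H16N+.
M = 7×12.011 + 16×1.008 + 1×14.007 = 114.21 g/mol.

114.21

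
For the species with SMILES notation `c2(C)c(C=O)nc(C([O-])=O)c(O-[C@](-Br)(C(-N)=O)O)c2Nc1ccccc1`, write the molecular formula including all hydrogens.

C16H13BrN3O6-

Heavy atoms from the SMILES: 1 Br, 16 C, 3 N, 6 O.
Implicit hydrogens by atom environment:
  6 × C (aromatic): no H
  5 × C (aromatic): 1 H each → 5
  4 × O: no H
  3 × C: no H
  1 × Br: no H
  1 × C: 3 H
  1 × C: 1 H
  1 × N: 2 H
  1 × N: 1 H
  1 × N (aromatic): no H
  1 × O: 1 H
  1 × O (charge -1): no H
  Total hydrogens = 13.
Net charge -1.
Molecular formula: C16H13BrN3O6-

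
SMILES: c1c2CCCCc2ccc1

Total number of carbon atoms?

10

The symbol for carbon appears 10 times in the SMILES. Lowercase c denotes aromatic carbon and counts toward C.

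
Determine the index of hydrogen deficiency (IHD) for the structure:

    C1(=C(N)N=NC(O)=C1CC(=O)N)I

5

Molecular formula from the SMILES: C6H7IN4O2.
DoU = (2C + 2 + N − H − X)/2 = (2·6 + 2 + 4 − 7 − 1)/2 = 10/2 = 5.
(Structurally: 1 ring(s) + 4 π bond(s) = 5.)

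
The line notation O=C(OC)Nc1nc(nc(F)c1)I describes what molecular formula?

Heavy atoms from the SMILES: 6 C, 1 F, 1 I, 3 N, 2 O.
Implicit hydrogens by atom environment:
  3 × C (aromatic): no H
  2 × N (aromatic): no H
  2 × O: no H
  1 × C: 3 H
  1 × C (aromatic): 1 H
  1 × C: no H
  1 × F: no H
  1 × I: no H
  1 × N: 1 H
  Total hydrogens = 5.
Molecular formula: C6H5FIN3O2

C6H5FIN3O2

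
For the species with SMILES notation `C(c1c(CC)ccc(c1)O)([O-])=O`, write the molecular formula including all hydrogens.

Heavy atoms from the SMILES: 9 C, 3 O.
Implicit hydrogens by atom environment:
  3 × C (aromatic): 1 H each → 3
  3 × C (aromatic): no H
  1 × C: 3 H
  1 × C: 2 H
  1 × C: no H
  1 × O: 1 H
  1 × O: no H
  1 × O (charge -1): no H
  Total hydrogens = 9.
Net charge -1.
Molecular formula: C9H9O3-

C9H9O3-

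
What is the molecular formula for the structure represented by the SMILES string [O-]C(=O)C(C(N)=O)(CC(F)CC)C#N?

C8H10FN2O3-

Heavy atoms from the SMILES: 8 C, 1 F, 2 N, 3 O.
Implicit hydrogens by atom environment:
  4 × C: no H
  2 × C: 2 H each → 4
  2 × O: no H
  1 × C: 3 H
  1 × C: 1 H
  1 × F: no H
  1 × N: 2 H
  1 × N: no H
  1 × O (charge -1): no H
  Total hydrogens = 10.
Net charge -1.
Molecular formula: C8H10FN2O3-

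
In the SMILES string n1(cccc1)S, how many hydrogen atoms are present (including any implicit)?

5

Hydrogens are implicit in SMILES; fill each atom to its normal valence:
  4 × C (aromatic): 1 H each → 4
  1 × N (aromatic): no H
  1 × S: 1 H
  Total hydrogens = 5.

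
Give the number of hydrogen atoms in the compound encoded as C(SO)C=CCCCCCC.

Hydrogens are implicit in SMILES; fill each atom to its normal valence:
  6 × C: 2 H each → 12
  2 × C: 1 H each → 2
  1 × C: 3 H
  1 × O: 1 H
  1 × S: no H
  Total hydrogens = 18.

18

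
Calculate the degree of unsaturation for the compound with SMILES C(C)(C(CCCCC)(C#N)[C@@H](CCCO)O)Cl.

2

Molecular formula from the SMILES: C13H24ClNO2.
DoU = (2C + 2 + N − H − X)/2 = (2·13 + 2 + 1 − 24 − 1)/2 = 4/2 = 2.
(Structurally: 0 ring(s) + 2 π bond(s) = 2.)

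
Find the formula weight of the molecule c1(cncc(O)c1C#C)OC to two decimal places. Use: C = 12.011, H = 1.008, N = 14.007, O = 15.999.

Molecular formula: C8H7NO2.
M = 8×12.011 + 7×1.008 + 1×14.007 + 2×15.999 = 149.15 g/mol.

149.15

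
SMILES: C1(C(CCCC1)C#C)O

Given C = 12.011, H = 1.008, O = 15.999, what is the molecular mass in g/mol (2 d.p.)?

124.18

Molecular formula: C8H12O.
M = 8×12.011 + 12×1.008 + 1×15.999 = 124.18 g/mol.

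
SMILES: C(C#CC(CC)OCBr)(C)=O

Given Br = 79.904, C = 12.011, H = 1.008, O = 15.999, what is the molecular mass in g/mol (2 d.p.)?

219.08

Molecular formula: C8H11BrO2.
M = 1×79.904 + 8×12.011 + 11×1.008 + 2×15.999 = 219.08 g/mol.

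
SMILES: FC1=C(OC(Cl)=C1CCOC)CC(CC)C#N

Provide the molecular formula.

C12H15ClFNO2

Heavy atoms from the SMILES: 12 C, 1 Cl, 1 F, 1 N, 2 O.
Implicit hydrogens by atom environment:
  4 × C: 2 H each → 8
  4 × C (aromatic): no H
  2 × C: 3 H each → 6
  1 × C: 1 H
  1 × C: no H
  1 × Cl: no H
  1 × F: no H
  1 × N: no H
  1 × O (aromatic): no H
  1 × O: no H
  Total hydrogens = 15.
Molecular formula: C12H15ClFNO2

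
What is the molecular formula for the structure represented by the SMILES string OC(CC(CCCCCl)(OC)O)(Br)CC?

Heavy atoms from the SMILES: 1 Br, 10 C, 1 Cl, 3 O.
Implicit hydrogens by atom environment:
  6 × C: 2 H each → 12
  2 × C: 3 H each → 6
  2 × C: no H
  2 × O: 1 H each → 2
  1 × Br: no H
  1 × Cl: no H
  1 × O: no H
  Total hydrogens = 20.
Molecular formula: C10H20BrClO3

C10H20BrClO3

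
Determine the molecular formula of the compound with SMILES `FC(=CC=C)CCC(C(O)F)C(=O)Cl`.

Heavy atoms from the SMILES: 9 C, 1 Cl, 2 F, 2 O.
Implicit hydrogens by atom environment:
  4 × C: 1 H each → 4
  3 × C: 2 H each → 6
  2 × C: no H
  2 × F: no H
  1 × Cl: no H
  1 × O: 1 H
  1 × O: no H
  Total hydrogens = 11.
Molecular formula: C9H11ClF2O2

C9H11ClF2O2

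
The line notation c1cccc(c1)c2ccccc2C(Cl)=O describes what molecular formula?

C13H9ClO

Heavy atoms from the SMILES: 13 C, 1 Cl, 1 O.
Implicit hydrogens by atom environment:
  9 × C (aromatic): 1 H each → 9
  3 × C (aromatic): no H
  1 × C: no H
  1 × Cl: no H
  1 × O: no H
  Total hydrogens = 9.
Molecular formula: C13H9ClO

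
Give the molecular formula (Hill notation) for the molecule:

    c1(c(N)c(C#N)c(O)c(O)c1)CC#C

Heavy atoms from the SMILES: 10 C, 2 N, 2 O.
Implicit hydrogens by atom environment:
  5 × C (aromatic): no H
  2 × C: no H
  2 × O: 1 H each → 2
  1 × C: 2 H
  1 × C (aromatic): 1 H
  1 × C: 1 H
  1 × N: 2 H
  1 × N: no H
  Total hydrogens = 8.
Molecular formula: C10H8N2O2

C10H8N2O2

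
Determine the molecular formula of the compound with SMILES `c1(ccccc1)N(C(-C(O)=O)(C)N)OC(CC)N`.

Heavy atoms from the SMILES: 12 C, 3 N, 3 O.
Implicit hydrogens by atom environment:
  5 × C (aromatic): 1 H each → 5
  2 × C: 3 H each → 6
  2 × C: no H
  2 × N: 2 H each → 4
  2 × O: no H
  1 × C: 2 H
  1 × C: 1 H
  1 × C (aromatic): no H
  1 × N: no H
  1 × O: 1 H
  Total hydrogens = 19.
Molecular formula: C12H19N3O3

C12H19N3O3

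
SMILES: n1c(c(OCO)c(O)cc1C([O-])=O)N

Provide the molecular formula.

Heavy atoms from the SMILES: 7 C, 2 N, 5 O.
Implicit hydrogens by atom environment:
  4 × C (aromatic): no H
  2 × O: 1 H each → 2
  2 × O: no H
  1 × C: 2 H
  1 × C (aromatic): 1 H
  1 × C: no H
  1 × N: 2 H
  1 × N (aromatic): no H
  1 × O (charge -1): no H
  Total hydrogens = 7.
Net charge -1.
Molecular formula: C7H7N2O5-

C7H7N2O5-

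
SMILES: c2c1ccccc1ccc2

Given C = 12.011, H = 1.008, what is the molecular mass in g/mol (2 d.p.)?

Molecular formula: C10H8.
M = 10×12.011 + 8×1.008 = 128.17 g/mol.

128.17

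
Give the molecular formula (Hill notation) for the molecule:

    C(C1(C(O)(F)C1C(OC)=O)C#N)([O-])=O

Heavy atoms from the SMILES: 7 C, 1 F, 1 N, 5 O.
Implicit hydrogens by atom environment:
  5 × C: no H
  3 × O: no H
  1 × C: 3 H
  1 × C: 1 H
  1 × F: no H
  1 × N: no H
  1 × O: 1 H
  1 × O (charge -1): no H
  Total hydrogens = 5.
Net charge -1.
Molecular formula: C7H5FNO5-

C7H5FNO5-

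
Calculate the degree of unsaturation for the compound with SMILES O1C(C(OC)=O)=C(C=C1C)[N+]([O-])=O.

Molecular formula from the SMILES: C7H7NO5.
DoU = (2C + 2 + N − H − X)/2 = (2·7 + 2 + 1 − 7 − 0)/2 = 10/2 = 5.
(Structurally: 1 ring(s) + 4 π bond(s) = 5.)

5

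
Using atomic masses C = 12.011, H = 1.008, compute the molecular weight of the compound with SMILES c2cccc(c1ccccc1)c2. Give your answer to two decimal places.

154.21

Molecular formula: C12H10.
M = 12×12.011 + 10×1.008 = 154.21 g/mol.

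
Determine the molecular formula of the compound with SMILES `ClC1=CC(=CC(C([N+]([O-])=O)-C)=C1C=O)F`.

C9H7ClFNO3

Heavy atoms from the SMILES: 9 C, 1 Cl, 1 F, 1 N, 3 O.
Implicit hydrogens by atom environment:
  4 × C (aromatic): no H
  2 × C (aromatic): 1 H each → 2
  2 × C: 1 H each → 2
  2 × O: no H
  1 × C: 3 H
  1 × Cl: no H
  1 × F: no H
  1 × N (charge +1): no H
  1 × O (charge -1): no H
  Total hydrogens = 7.
Molecular formula: C9H7ClFNO3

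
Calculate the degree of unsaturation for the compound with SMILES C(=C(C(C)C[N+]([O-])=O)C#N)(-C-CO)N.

4

Molecular formula from the SMILES: C8H13N3O3.
DoU = (2C + 2 + N − H − X)/2 = (2·8 + 2 + 3 − 13 − 0)/2 = 8/2 = 4.
(Structurally: 0 ring(s) + 4 π bond(s) = 4.)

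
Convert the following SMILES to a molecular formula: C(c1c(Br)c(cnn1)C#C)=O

Heavy atoms from the SMILES: 1 Br, 7 C, 2 N, 1 O.
Implicit hydrogens by atom environment:
  3 × C (aromatic): no H
  2 × C: 1 H each → 2
  2 × N (aromatic): no H
  1 × Br: no H
  1 × C (aromatic): 1 H
  1 × C: no H
  1 × O: no H
  Total hydrogens = 3.
Molecular formula: C7H3BrN2O

C7H3BrN2O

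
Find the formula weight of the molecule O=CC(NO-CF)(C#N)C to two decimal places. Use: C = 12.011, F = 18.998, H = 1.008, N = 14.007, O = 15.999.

Molecular formula: C5H7FN2O2.
M = 5×12.011 + 1×18.998 + 7×1.008 + 2×14.007 + 2×15.999 = 146.12 g/mol.

146.12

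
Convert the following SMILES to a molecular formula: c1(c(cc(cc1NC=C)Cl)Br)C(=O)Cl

Heavy atoms from the SMILES: 1 Br, 9 C, 2 Cl, 1 N, 1 O.
Implicit hydrogens by atom environment:
  4 × C (aromatic): no H
  2 × C (aromatic): 1 H each → 2
  2 × Cl: no H
  1 × Br: no H
  1 × C: 2 H
  1 × C: 1 H
  1 × C: no H
  1 × N: 1 H
  1 × O: no H
  Total hydrogens = 6.
Molecular formula: C9H6BrCl2NO

C9H6BrCl2NO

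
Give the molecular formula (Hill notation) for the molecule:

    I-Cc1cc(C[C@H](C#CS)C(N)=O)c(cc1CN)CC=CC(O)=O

Heavy atoms from the SMILES: 17 C, 1 I, 2 N, 3 O, 1 S.
Implicit hydrogens by atom environment:
  4 × C: 2 H each → 8
  4 × C (aromatic): no H
  4 × C: no H
  3 × C: 1 H each → 3
  2 × C (aromatic): 1 H each → 2
  2 × N: 2 H each → 4
  2 × O: no H
  1 × I: no H
  1 × O: 1 H
  1 × S: 1 H
  Total hydrogens = 19.
Molecular formula: C17H19IN2O3S

C17H19IN2O3S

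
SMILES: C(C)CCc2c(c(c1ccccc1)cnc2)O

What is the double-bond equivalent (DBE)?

Molecular formula from the SMILES: C15H17NO.
DoU = (2C + 2 + N − H − X)/2 = (2·15 + 2 + 1 − 17 − 0)/2 = 16/2 = 8.
(Structurally: 2 ring(s) + 6 π bond(s) = 8.)

8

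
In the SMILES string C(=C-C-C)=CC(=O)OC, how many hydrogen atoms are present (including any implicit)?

10

Hydrogens are implicit in SMILES; fill each atom to its normal valence:
  2 × C: 3 H each → 6
  2 × C: 1 H each → 2
  2 × C: no H
  2 × O: no H
  1 × C: 2 H
  Total hydrogens = 10.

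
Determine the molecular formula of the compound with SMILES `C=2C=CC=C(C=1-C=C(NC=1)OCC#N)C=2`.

C12H10N2O

Heavy atoms from the SMILES: 12 C, 2 N, 1 O.
Implicit hydrogens by atom environment:
  7 × C (aromatic): 1 H each → 7
  3 × C (aromatic): no H
  1 × C: 2 H
  1 × C: no H
  1 × N (aromatic): 1 H
  1 × N: no H
  1 × O: no H
  Total hydrogens = 10.
Molecular formula: C12H10N2O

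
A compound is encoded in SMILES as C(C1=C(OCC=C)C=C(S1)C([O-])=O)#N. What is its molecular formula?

Heavy atoms from the SMILES: 9 C, 1 N, 3 O, 1 S.
Implicit hydrogens by atom environment:
  3 × C (aromatic): no H
  2 × C: 2 H each → 4
  2 × C: no H
  2 × O: no H
  1 × C (aromatic): 1 H
  1 × C: 1 H
  1 × N: no H
  1 × O (charge -1): no H
  1 × S (aromatic): no H
  Total hydrogens = 6.
Net charge -1.
Molecular formula: C9H6NO3S-

C9H6NO3S-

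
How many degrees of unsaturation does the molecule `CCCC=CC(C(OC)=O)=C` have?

3

Molecular formula from the SMILES: C9H14O2.
DoU = (2C + 2 + N − H − X)/2 = (2·9 + 2 + 0 − 14 − 0)/2 = 6/2 = 3.
(Structurally: 0 ring(s) + 3 π bond(s) = 3.)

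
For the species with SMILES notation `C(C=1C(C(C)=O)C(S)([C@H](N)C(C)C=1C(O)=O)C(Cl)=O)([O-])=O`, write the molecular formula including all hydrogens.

C12H13ClNO6S-

Heavy atoms from the SMILES: 12 C, 1 Cl, 1 N, 6 O, 1 S.
Implicit hydrogens by atom environment:
  7 × C: no H
  4 × O: no H
  3 × C: 1 H each → 3
  2 × C: 3 H each → 6
  1 × Cl: no H
  1 × N: 2 H
  1 × O: 1 H
  1 × O (charge -1): no H
  1 × S: 1 H
  Total hydrogens = 13.
Net charge -1.
Molecular formula: C12H13ClNO6S-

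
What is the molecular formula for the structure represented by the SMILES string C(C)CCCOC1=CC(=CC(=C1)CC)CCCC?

C17H28O

Heavy atoms from the SMILES: 17 C, 1 O.
Implicit hydrogens by atom environment:
  8 × C: 2 H each → 16
  3 × C: 3 H each → 9
  3 × C (aromatic): 1 H each → 3
  3 × C (aromatic): no H
  1 × O: no H
  Total hydrogens = 28.
Molecular formula: C17H28O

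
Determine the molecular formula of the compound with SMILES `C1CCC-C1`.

Heavy atoms from the SMILES: 5 C.
Implicit hydrogens by atom environment:
  5 × C: 2 H each → 10
  Total hydrogens = 10.
Molecular formula: C5H10

C5H10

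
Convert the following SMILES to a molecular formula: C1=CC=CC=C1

Heavy atoms from the SMILES: 6 C.
Implicit hydrogens by atom environment:
  6 × C (aromatic): 1 H each → 6
  Total hydrogens = 6.
Molecular formula: C6H6

C6H6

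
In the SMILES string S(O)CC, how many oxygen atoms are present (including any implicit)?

1

The symbol for oxygen appears 1 time in the SMILES.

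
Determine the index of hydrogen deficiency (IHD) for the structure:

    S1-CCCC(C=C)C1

Molecular formula from the SMILES: C7H12S.
DoU = (2C + 2 + N − H − X)/2 = (2·7 + 2 + 0 − 12 − 0)/2 = 4/2 = 2.
(Structurally: 1 ring(s) + 1 π bond(s) = 2.)

2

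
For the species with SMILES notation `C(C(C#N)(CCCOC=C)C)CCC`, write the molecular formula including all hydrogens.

Heavy atoms from the SMILES: 12 C, 1 N, 1 O.
Implicit hydrogens by atom environment:
  7 × C: 2 H each → 14
  2 × C: 3 H each → 6
  2 × C: no H
  1 × C: 1 H
  1 × N: no H
  1 × O: no H
  Total hydrogens = 21.
Molecular formula: C12H21NO

C12H21NO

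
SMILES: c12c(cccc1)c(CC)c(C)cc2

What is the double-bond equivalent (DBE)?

Molecular formula from the SMILES: C13H14.
DoU = (2C + 2 + N − H − X)/2 = (2·13 + 2 + 0 − 14 − 0)/2 = 14/2 = 7.
(Structurally: 2 ring(s) + 5 π bond(s) = 7.)

7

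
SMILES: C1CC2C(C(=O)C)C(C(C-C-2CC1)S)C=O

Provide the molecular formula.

Heavy atoms from the SMILES: 13 C, 2 O, 1 S.
Implicit hydrogens by atom environment:
  6 × C: 1 H each → 6
  5 × C: 2 H each → 10
  2 × O: no H
  1 × C: 3 H
  1 × C: no H
  1 × S: 1 H
  Total hydrogens = 20.
Molecular formula: C13H20O2S

C13H20O2S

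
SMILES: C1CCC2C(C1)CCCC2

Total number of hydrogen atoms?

Hydrogens are implicit in SMILES; fill each atom to its normal valence:
  8 × C: 2 H each → 16
  2 × C: 1 H each → 2
  Total hydrogens = 18.

18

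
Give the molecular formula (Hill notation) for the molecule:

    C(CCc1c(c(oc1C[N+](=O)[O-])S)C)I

C9H12INO3S

Heavy atoms from the SMILES: 9 C, 1 I, 1 N, 3 O, 1 S.
Implicit hydrogens by atom environment:
  4 × C: 2 H each → 8
  4 × C (aromatic): no H
  1 × C: 3 H
  1 × I: no H
  1 × N (charge +1): no H
  1 × O (aromatic): no H
  1 × O: no H
  1 × O (charge -1): no H
  1 × S: 1 H
  Total hydrogens = 12.
Molecular formula: C9H12INO3S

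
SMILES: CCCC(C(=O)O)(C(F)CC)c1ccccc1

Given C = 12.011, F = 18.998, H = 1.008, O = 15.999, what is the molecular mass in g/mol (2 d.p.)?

Molecular formula: C14H19FO2.
M = 14×12.011 + 1×18.998 + 19×1.008 + 2×15.999 = 238.30 g/mol.

238.30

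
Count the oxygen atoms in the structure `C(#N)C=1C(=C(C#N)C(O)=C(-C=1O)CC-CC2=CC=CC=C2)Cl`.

The symbol for oxygen appears 2 times in the SMILES.

2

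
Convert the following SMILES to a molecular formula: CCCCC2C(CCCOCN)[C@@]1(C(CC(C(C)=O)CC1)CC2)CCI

C22H40INO2

Heavy atoms from the SMILES: 22 C, 1 I, 1 N, 2 O.
Implicit hydrogens by atom environment:
  14 × C: 2 H each → 28
  4 × C: 1 H each → 4
  2 × C: 3 H each → 6
  2 × C: no H
  2 × O: no H
  1 × I: no H
  1 × N: 2 H
  Total hydrogens = 40.
Molecular formula: C22H40INO2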